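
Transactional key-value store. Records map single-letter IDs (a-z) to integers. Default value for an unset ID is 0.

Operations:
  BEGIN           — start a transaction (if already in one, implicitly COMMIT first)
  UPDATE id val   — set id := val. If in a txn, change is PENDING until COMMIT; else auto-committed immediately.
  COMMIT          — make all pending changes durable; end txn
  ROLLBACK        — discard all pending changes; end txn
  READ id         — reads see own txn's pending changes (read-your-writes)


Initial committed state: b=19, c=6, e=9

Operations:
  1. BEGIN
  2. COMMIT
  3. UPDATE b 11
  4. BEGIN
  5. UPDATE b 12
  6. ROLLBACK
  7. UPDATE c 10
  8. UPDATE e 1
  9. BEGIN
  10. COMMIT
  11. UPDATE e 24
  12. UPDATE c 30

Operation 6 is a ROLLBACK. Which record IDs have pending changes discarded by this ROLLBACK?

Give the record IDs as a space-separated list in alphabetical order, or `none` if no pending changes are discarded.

Initial committed: {b=19, c=6, e=9}
Op 1: BEGIN: in_txn=True, pending={}
Op 2: COMMIT: merged [] into committed; committed now {b=19, c=6, e=9}
Op 3: UPDATE b=11 (auto-commit; committed b=11)
Op 4: BEGIN: in_txn=True, pending={}
Op 5: UPDATE b=12 (pending; pending now {b=12})
Op 6: ROLLBACK: discarded pending ['b']; in_txn=False
Op 7: UPDATE c=10 (auto-commit; committed c=10)
Op 8: UPDATE e=1 (auto-commit; committed e=1)
Op 9: BEGIN: in_txn=True, pending={}
Op 10: COMMIT: merged [] into committed; committed now {b=11, c=10, e=1}
Op 11: UPDATE e=24 (auto-commit; committed e=24)
Op 12: UPDATE c=30 (auto-commit; committed c=30)
ROLLBACK at op 6 discards: ['b']

Answer: b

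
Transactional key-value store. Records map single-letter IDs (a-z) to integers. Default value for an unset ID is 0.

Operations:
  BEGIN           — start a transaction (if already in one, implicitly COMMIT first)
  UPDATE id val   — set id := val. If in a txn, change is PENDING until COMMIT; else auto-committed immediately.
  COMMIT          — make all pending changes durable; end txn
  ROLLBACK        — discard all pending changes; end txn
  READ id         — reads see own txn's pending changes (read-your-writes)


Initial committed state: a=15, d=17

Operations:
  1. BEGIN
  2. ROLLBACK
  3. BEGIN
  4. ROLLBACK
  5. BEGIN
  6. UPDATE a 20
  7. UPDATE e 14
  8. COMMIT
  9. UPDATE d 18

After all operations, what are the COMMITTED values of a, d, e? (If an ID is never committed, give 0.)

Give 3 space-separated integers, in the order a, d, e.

Initial committed: {a=15, d=17}
Op 1: BEGIN: in_txn=True, pending={}
Op 2: ROLLBACK: discarded pending []; in_txn=False
Op 3: BEGIN: in_txn=True, pending={}
Op 4: ROLLBACK: discarded pending []; in_txn=False
Op 5: BEGIN: in_txn=True, pending={}
Op 6: UPDATE a=20 (pending; pending now {a=20})
Op 7: UPDATE e=14 (pending; pending now {a=20, e=14})
Op 8: COMMIT: merged ['a', 'e'] into committed; committed now {a=20, d=17, e=14}
Op 9: UPDATE d=18 (auto-commit; committed d=18)
Final committed: {a=20, d=18, e=14}

Answer: 20 18 14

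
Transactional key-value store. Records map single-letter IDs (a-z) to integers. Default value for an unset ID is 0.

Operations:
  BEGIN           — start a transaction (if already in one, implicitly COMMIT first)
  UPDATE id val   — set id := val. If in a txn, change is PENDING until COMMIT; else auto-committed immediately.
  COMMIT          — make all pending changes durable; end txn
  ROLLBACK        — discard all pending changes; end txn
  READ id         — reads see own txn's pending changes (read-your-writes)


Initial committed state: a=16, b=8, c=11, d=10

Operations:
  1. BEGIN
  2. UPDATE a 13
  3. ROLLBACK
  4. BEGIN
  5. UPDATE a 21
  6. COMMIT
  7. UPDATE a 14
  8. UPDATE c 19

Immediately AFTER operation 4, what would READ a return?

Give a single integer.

Answer: 16

Derivation:
Initial committed: {a=16, b=8, c=11, d=10}
Op 1: BEGIN: in_txn=True, pending={}
Op 2: UPDATE a=13 (pending; pending now {a=13})
Op 3: ROLLBACK: discarded pending ['a']; in_txn=False
Op 4: BEGIN: in_txn=True, pending={}
After op 4: visible(a) = 16 (pending={}, committed={a=16, b=8, c=11, d=10})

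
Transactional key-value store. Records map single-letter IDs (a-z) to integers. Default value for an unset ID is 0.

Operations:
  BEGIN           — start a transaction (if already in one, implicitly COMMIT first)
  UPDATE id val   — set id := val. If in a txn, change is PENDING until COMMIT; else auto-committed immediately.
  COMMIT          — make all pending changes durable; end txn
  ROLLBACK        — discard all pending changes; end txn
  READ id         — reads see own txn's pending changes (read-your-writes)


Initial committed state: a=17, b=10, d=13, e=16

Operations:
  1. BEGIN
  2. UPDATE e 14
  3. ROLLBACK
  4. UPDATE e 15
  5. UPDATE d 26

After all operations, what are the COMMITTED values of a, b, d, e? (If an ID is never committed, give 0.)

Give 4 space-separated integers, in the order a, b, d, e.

Answer: 17 10 26 15

Derivation:
Initial committed: {a=17, b=10, d=13, e=16}
Op 1: BEGIN: in_txn=True, pending={}
Op 2: UPDATE e=14 (pending; pending now {e=14})
Op 3: ROLLBACK: discarded pending ['e']; in_txn=False
Op 4: UPDATE e=15 (auto-commit; committed e=15)
Op 5: UPDATE d=26 (auto-commit; committed d=26)
Final committed: {a=17, b=10, d=26, e=15}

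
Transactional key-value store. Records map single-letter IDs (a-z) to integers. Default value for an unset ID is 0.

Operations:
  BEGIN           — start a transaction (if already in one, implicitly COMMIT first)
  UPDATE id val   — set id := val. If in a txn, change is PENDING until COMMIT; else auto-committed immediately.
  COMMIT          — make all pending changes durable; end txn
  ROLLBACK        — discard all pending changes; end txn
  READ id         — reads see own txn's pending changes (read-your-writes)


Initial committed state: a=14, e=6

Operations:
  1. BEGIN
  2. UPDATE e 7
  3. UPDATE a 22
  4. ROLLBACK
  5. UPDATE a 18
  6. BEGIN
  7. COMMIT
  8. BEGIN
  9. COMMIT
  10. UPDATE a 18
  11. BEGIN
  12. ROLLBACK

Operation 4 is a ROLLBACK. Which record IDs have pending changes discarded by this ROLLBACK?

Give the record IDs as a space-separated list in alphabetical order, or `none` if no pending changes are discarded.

Answer: a e

Derivation:
Initial committed: {a=14, e=6}
Op 1: BEGIN: in_txn=True, pending={}
Op 2: UPDATE e=7 (pending; pending now {e=7})
Op 3: UPDATE a=22 (pending; pending now {a=22, e=7})
Op 4: ROLLBACK: discarded pending ['a', 'e']; in_txn=False
Op 5: UPDATE a=18 (auto-commit; committed a=18)
Op 6: BEGIN: in_txn=True, pending={}
Op 7: COMMIT: merged [] into committed; committed now {a=18, e=6}
Op 8: BEGIN: in_txn=True, pending={}
Op 9: COMMIT: merged [] into committed; committed now {a=18, e=6}
Op 10: UPDATE a=18 (auto-commit; committed a=18)
Op 11: BEGIN: in_txn=True, pending={}
Op 12: ROLLBACK: discarded pending []; in_txn=False
ROLLBACK at op 4 discards: ['a', 'e']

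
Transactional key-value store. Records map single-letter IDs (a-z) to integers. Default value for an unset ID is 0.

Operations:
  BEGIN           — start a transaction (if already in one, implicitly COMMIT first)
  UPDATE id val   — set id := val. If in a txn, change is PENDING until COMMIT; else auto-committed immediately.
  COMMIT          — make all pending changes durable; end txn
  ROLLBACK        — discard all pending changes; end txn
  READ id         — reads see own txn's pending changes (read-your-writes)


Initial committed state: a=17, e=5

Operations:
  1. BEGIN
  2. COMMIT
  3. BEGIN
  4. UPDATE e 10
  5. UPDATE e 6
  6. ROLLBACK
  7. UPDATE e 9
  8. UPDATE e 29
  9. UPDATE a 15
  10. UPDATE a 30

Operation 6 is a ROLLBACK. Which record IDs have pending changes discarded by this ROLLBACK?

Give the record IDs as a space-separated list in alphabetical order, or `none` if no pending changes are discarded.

Answer: e

Derivation:
Initial committed: {a=17, e=5}
Op 1: BEGIN: in_txn=True, pending={}
Op 2: COMMIT: merged [] into committed; committed now {a=17, e=5}
Op 3: BEGIN: in_txn=True, pending={}
Op 4: UPDATE e=10 (pending; pending now {e=10})
Op 5: UPDATE e=6 (pending; pending now {e=6})
Op 6: ROLLBACK: discarded pending ['e']; in_txn=False
Op 7: UPDATE e=9 (auto-commit; committed e=9)
Op 8: UPDATE e=29 (auto-commit; committed e=29)
Op 9: UPDATE a=15 (auto-commit; committed a=15)
Op 10: UPDATE a=30 (auto-commit; committed a=30)
ROLLBACK at op 6 discards: ['e']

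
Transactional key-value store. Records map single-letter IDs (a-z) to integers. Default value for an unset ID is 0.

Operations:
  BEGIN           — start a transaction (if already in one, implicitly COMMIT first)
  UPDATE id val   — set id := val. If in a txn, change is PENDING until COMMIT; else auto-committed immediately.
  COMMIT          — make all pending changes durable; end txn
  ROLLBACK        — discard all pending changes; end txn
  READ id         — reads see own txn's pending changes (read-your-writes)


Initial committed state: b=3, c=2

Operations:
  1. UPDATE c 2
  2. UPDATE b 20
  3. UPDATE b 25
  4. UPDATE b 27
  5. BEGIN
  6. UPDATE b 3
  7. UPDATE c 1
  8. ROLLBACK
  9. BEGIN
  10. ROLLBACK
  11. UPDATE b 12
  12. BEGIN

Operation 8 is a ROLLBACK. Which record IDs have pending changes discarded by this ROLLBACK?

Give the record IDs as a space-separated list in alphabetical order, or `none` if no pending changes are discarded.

Answer: b c

Derivation:
Initial committed: {b=3, c=2}
Op 1: UPDATE c=2 (auto-commit; committed c=2)
Op 2: UPDATE b=20 (auto-commit; committed b=20)
Op 3: UPDATE b=25 (auto-commit; committed b=25)
Op 4: UPDATE b=27 (auto-commit; committed b=27)
Op 5: BEGIN: in_txn=True, pending={}
Op 6: UPDATE b=3 (pending; pending now {b=3})
Op 7: UPDATE c=1 (pending; pending now {b=3, c=1})
Op 8: ROLLBACK: discarded pending ['b', 'c']; in_txn=False
Op 9: BEGIN: in_txn=True, pending={}
Op 10: ROLLBACK: discarded pending []; in_txn=False
Op 11: UPDATE b=12 (auto-commit; committed b=12)
Op 12: BEGIN: in_txn=True, pending={}
ROLLBACK at op 8 discards: ['b', 'c']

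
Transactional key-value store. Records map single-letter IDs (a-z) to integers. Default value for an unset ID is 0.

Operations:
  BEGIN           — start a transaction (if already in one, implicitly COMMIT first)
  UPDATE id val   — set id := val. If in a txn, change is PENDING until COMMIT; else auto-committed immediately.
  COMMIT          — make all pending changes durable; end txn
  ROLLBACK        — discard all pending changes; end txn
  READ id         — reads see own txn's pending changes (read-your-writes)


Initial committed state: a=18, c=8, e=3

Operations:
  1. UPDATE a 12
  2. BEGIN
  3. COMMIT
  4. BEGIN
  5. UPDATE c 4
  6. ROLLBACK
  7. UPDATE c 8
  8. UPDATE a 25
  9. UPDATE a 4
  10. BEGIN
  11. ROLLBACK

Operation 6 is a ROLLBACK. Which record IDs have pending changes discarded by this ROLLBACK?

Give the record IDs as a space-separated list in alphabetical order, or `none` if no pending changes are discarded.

Initial committed: {a=18, c=8, e=3}
Op 1: UPDATE a=12 (auto-commit; committed a=12)
Op 2: BEGIN: in_txn=True, pending={}
Op 3: COMMIT: merged [] into committed; committed now {a=12, c=8, e=3}
Op 4: BEGIN: in_txn=True, pending={}
Op 5: UPDATE c=4 (pending; pending now {c=4})
Op 6: ROLLBACK: discarded pending ['c']; in_txn=False
Op 7: UPDATE c=8 (auto-commit; committed c=8)
Op 8: UPDATE a=25 (auto-commit; committed a=25)
Op 9: UPDATE a=4 (auto-commit; committed a=4)
Op 10: BEGIN: in_txn=True, pending={}
Op 11: ROLLBACK: discarded pending []; in_txn=False
ROLLBACK at op 6 discards: ['c']

Answer: c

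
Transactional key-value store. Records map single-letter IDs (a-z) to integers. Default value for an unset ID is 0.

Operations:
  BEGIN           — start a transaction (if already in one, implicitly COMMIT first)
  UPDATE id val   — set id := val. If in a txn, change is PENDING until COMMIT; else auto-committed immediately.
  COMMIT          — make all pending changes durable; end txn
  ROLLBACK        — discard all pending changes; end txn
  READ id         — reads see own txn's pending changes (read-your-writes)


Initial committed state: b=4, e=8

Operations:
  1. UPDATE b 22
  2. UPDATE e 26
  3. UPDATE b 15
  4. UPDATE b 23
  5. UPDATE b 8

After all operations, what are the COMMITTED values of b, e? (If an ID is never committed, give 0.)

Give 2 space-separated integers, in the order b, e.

Initial committed: {b=4, e=8}
Op 1: UPDATE b=22 (auto-commit; committed b=22)
Op 2: UPDATE e=26 (auto-commit; committed e=26)
Op 3: UPDATE b=15 (auto-commit; committed b=15)
Op 4: UPDATE b=23 (auto-commit; committed b=23)
Op 5: UPDATE b=8 (auto-commit; committed b=8)
Final committed: {b=8, e=26}

Answer: 8 26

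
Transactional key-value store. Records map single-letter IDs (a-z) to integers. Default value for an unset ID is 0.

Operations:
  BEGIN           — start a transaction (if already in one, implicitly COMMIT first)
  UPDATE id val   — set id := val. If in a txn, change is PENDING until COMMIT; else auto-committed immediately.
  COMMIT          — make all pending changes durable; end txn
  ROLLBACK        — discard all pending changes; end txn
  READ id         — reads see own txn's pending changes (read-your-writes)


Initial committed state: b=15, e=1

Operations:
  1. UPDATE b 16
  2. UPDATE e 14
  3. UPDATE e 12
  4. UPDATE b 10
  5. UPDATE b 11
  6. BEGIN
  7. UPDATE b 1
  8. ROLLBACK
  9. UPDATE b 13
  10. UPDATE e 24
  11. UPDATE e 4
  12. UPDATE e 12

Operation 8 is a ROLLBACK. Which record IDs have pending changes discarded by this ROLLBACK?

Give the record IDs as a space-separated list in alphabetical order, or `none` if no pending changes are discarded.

Answer: b

Derivation:
Initial committed: {b=15, e=1}
Op 1: UPDATE b=16 (auto-commit; committed b=16)
Op 2: UPDATE e=14 (auto-commit; committed e=14)
Op 3: UPDATE e=12 (auto-commit; committed e=12)
Op 4: UPDATE b=10 (auto-commit; committed b=10)
Op 5: UPDATE b=11 (auto-commit; committed b=11)
Op 6: BEGIN: in_txn=True, pending={}
Op 7: UPDATE b=1 (pending; pending now {b=1})
Op 8: ROLLBACK: discarded pending ['b']; in_txn=False
Op 9: UPDATE b=13 (auto-commit; committed b=13)
Op 10: UPDATE e=24 (auto-commit; committed e=24)
Op 11: UPDATE e=4 (auto-commit; committed e=4)
Op 12: UPDATE e=12 (auto-commit; committed e=12)
ROLLBACK at op 8 discards: ['b']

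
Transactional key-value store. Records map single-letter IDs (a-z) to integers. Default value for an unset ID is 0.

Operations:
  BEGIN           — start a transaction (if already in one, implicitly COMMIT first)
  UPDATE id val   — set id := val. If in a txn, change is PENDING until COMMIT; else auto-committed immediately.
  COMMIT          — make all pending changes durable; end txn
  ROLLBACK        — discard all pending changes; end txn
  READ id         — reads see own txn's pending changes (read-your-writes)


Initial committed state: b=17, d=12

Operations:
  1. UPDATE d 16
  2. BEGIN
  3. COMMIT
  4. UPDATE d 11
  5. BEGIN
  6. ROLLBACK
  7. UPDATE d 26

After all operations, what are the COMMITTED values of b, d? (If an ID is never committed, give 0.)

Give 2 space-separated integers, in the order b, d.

Initial committed: {b=17, d=12}
Op 1: UPDATE d=16 (auto-commit; committed d=16)
Op 2: BEGIN: in_txn=True, pending={}
Op 3: COMMIT: merged [] into committed; committed now {b=17, d=16}
Op 4: UPDATE d=11 (auto-commit; committed d=11)
Op 5: BEGIN: in_txn=True, pending={}
Op 6: ROLLBACK: discarded pending []; in_txn=False
Op 7: UPDATE d=26 (auto-commit; committed d=26)
Final committed: {b=17, d=26}

Answer: 17 26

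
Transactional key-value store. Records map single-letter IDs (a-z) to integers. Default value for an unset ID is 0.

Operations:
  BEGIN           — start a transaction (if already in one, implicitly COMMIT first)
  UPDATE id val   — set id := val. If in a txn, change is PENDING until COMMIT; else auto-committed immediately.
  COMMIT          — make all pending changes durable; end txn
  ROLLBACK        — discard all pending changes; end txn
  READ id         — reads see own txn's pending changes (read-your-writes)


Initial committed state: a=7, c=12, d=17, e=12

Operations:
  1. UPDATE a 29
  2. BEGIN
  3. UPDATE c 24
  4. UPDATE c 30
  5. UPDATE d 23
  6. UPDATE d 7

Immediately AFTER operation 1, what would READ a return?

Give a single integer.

Initial committed: {a=7, c=12, d=17, e=12}
Op 1: UPDATE a=29 (auto-commit; committed a=29)
After op 1: visible(a) = 29 (pending={}, committed={a=29, c=12, d=17, e=12})

Answer: 29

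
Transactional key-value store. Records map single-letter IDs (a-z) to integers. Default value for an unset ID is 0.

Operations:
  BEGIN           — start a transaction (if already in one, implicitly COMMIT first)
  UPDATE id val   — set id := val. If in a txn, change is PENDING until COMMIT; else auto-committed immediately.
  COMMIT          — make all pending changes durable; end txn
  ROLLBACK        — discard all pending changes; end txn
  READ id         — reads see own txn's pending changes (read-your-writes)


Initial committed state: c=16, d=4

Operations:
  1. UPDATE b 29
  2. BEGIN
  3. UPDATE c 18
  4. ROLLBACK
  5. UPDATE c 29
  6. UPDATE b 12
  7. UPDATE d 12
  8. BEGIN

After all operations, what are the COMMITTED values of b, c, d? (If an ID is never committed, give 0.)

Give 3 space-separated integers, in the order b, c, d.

Initial committed: {c=16, d=4}
Op 1: UPDATE b=29 (auto-commit; committed b=29)
Op 2: BEGIN: in_txn=True, pending={}
Op 3: UPDATE c=18 (pending; pending now {c=18})
Op 4: ROLLBACK: discarded pending ['c']; in_txn=False
Op 5: UPDATE c=29 (auto-commit; committed c=29)
Op 6: UPDATE b=12 (auto-commit; committed b=12)
Op 7: UPDATE d=12 (auto-commit; committed d=12)
Op 8: BEGIN: in_txn=True, pending={}
Final committed: {b=12, c=29, d=12}

Answer: 12 29 12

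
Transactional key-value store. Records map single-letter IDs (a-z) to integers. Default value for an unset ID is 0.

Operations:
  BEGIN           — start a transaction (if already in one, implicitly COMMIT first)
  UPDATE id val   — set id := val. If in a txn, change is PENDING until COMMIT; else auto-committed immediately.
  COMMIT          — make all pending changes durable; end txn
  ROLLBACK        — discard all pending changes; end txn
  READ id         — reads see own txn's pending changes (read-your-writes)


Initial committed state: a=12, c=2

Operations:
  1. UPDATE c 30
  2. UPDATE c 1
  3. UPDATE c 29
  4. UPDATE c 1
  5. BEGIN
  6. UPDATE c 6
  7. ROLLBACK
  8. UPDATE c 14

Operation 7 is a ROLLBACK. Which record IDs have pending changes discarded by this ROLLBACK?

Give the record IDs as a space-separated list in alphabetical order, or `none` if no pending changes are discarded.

Initial committed: {a=12, c=2}
Op 1: UPDATE c=30 (auto-commit; committed c=30)
Op 2: UPDATE c=1 (auto-commit; committed c=1)
Op 3: UPDATE c=29 (auto-commit; committed c=29)
Op 4: UPDATE c=1 (auto-commit; committed c=1)
Op 5: BEGIN: in_txn=True, pending={}
Op 6: UPDATE c=6 (pending; pending now {c=6})
Op 7: ROLLBACK: discarded pending ['c']; in_txn=False
Op 8: UPDATE c=14 (auto-commit; committed c=14)
ROLLBACK at op 7 discards: ['c']

Answer: c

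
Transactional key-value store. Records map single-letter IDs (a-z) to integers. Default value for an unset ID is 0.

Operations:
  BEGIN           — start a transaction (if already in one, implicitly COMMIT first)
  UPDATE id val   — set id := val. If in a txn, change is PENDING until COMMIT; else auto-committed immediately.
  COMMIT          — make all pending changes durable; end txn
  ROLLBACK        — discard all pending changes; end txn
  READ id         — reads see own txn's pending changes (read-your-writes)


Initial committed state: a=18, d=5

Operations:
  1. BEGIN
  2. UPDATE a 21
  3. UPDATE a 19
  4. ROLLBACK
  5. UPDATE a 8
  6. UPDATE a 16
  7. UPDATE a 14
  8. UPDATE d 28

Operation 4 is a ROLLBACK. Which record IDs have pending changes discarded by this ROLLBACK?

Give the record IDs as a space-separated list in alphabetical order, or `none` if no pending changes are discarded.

Initial committed: {a=18, d=5}
Op 1: BEGIN: in_txn=True, pending={}
Op 2: UPDATE a=21 (pending; pending now {a=21})
Op 3: UPDATE a=19 (pending; pending now {a=19})
Op 4: ROLLBACK: discarded pending ['a']; in_txn=False
Op 5: UPDATE a=8 (auto-commit; committed a=8)
Op 6: UPDATE a=16 (auto-commit; committed a=16)
Op 7: UPDATE a=14 (auto-commit; committed a=14)
Op 8: UPDATE d=28 (auto-commit; committed d=28)
ROLLBACK at op 4 discards: ['a']

Answer: a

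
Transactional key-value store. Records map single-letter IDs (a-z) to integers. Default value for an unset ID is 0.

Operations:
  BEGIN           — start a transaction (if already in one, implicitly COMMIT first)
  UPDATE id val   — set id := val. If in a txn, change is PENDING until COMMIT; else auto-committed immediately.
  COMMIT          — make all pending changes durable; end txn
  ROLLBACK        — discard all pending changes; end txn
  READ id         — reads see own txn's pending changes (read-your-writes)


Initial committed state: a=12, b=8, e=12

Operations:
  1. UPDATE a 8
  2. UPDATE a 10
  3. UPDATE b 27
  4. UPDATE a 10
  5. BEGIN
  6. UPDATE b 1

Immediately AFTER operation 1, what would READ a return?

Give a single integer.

Initial committed: {a=12, b=8, e=12}
Op 1: UPDATE a=8 (auto-commit; committed a=8)
After op 1: visible(a) = 8 (pending={}, committed={a=8, b=8, e=12})

Answer: 8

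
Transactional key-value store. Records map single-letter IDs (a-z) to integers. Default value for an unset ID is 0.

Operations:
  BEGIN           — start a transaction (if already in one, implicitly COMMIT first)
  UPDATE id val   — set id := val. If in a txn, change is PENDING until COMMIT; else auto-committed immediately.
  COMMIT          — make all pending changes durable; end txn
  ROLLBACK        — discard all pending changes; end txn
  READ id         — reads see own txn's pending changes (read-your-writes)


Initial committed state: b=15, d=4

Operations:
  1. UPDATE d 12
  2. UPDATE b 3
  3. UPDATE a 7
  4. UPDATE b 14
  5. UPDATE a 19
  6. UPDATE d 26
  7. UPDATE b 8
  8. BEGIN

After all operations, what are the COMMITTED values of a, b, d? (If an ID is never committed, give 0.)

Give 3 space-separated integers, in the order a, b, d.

Answer: 19 8 26

Derivation:
Initial committed: {b=15, d=4}
Op 1: UPDATE d=12 (auto-commit; committed d=12)
Op 2: UPDATE b=3 (auto-commit; committed b=3)
Op 3: UPDATE a=7 (auto-commit; committed a=7)
Op 4: UPDATE b=14 (auto-commit; committed b=14)
Op 5: UPDATE a=19 (auto-commit; committed a=19)
Op 6: UPDATE d=26 (auto-commit; committed d=26)
Op 7: UPDATE b=8 (auto-commit; committed b=8)
Op 8: BEGIN: in_txn=True, pending={}
Final committed: {a=19, b=8, d=26}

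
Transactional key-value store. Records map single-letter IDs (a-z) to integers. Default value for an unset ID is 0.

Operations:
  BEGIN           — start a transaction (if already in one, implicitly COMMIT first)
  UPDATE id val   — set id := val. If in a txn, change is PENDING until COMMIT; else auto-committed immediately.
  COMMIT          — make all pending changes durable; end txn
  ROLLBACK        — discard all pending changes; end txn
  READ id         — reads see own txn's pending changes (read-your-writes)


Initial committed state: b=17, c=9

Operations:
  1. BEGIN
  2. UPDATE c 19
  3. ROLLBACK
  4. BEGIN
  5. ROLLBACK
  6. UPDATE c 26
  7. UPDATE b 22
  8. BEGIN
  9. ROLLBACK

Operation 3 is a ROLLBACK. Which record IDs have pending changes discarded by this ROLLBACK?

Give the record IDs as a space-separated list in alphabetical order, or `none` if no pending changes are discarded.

Answer: c

Derivation:
Initial committed: {b=17, c=9}
Op 1: BEGIN: in_txn=True, pending={}
Op 2: UPDATE c=19 (pending; pending now {c=19})
Op 3: ROLLBACK: discarded pending ['c']; in_txn=False
Op 4: BEGIN: in_txn=True, pending={}
Op 5: ROLLBACK: discarded pending []; in_txn=False
Op 6: UPDATE c=26 (auto-commit; committed c=26)
Op 7: UPDATE b=22 (auto-commit; committed b=22)
Op 8: BEGIN: in_txn=True, pending={}
Op 9: ROLLBACK: discarded pending []; in_txn=False
ROLLBACK at op 3 discards: ['c']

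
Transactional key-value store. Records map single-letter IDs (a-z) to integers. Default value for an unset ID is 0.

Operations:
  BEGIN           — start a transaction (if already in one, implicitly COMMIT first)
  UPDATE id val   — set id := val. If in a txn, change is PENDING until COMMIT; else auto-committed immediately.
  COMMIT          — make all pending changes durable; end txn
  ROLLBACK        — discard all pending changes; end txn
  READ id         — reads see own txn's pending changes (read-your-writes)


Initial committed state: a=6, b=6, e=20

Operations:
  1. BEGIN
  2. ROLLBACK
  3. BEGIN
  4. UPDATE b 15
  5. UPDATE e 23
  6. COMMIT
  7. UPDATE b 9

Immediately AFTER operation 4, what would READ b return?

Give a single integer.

Answer: 15

Derivation:
Initial committed: {a=6, b=6, e=20}
Op 1: BEGIN: in_txn=True, pending={}
Op 2: ROLLBACK: discarded pending []; in_txn=False
Op 3: BEGIN: in_txn=True, pending={}
Op 4: UPDATE b=15 (pending; pending now {b=15})
After op 4: visible(b) = 15 (pending={b=15}, committed={a=6, b=6, e=20})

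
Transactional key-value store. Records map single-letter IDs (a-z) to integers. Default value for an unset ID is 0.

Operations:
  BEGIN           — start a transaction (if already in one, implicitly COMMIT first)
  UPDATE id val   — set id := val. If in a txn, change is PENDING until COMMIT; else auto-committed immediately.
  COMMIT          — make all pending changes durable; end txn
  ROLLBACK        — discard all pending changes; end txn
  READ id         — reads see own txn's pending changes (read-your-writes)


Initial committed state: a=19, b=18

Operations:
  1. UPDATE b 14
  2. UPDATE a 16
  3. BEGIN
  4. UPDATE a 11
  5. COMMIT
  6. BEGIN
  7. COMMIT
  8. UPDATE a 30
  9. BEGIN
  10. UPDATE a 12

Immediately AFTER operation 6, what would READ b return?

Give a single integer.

Answer: 14

Derivation:
Initial committed: {a=19, b=18}
Op 1: UPDATE b=14 (auto-commit; committed b=14)
Op 2: UPDATE a=16 (auto-commit; committed a=16)
Op 3: BEGIN: in_txn=True, pending={}
Op 4: UPDATE a=11 (pending; pending now {a=11})
Op 5: COMMIT: merged ['a'] into committed; committed now {a=11, b=14}
Op 6: BEGIN: in_txn=True, pending={}
After op 6: visible(b) = 14 (pending={}, committed={a=11, b=14})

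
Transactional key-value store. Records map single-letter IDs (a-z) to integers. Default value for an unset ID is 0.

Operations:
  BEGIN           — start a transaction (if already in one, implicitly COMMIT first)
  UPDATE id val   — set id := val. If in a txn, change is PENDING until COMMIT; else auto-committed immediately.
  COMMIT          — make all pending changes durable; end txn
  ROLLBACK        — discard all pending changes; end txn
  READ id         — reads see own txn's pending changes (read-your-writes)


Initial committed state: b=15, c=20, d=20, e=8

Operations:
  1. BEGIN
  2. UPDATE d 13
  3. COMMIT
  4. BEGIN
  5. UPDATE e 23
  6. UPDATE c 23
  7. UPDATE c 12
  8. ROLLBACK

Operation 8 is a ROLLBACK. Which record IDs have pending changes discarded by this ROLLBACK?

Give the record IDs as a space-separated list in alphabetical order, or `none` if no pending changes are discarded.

Initial committed: {b=15, c=20, d=20, e=8}
Op 1: BEGIN: in_txn=True, pending={}
Op 2: UPDATE d=13 (pending; pending now {d=13})
Op 3: COMMIT: merged ['d'] into committed; committed now {b=15, c=20, d=13, e=8}
Op 4: BEGIN: in_txn=True, pending={}
Op 5: UPDATE e=23 (pending; pending now {e=23})
Op 6: UPDATE c=23 (pending; pending now {c=23, e=23})
Op 7: UPDATE c=12 (pending; pending now {c=12, e=23})
Op 8: ROLLBACK: discarded pending ['c', 'e']; in_txn=False
ROLLBACK at op 8 discards: ['c', 'e']

Answer: c e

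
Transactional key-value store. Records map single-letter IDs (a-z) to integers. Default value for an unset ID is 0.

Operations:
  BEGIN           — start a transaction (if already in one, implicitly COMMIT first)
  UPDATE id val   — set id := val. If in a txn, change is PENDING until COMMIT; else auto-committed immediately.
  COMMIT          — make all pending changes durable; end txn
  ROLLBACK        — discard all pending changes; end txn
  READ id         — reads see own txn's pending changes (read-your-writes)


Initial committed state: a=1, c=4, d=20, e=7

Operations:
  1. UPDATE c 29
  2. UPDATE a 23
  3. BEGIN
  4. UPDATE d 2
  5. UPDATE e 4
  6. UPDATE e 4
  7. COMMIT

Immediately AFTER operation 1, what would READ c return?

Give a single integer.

Answer: 29

Derivation:
Initial committed: {a=1, c=4, d=20, e=7}
Op 1: UPDATE c=29 (auto-commit; committed c=29)
After op 1: visible(c) = 29 (pending={}, committed={a=1, c=29, d=20, e=7})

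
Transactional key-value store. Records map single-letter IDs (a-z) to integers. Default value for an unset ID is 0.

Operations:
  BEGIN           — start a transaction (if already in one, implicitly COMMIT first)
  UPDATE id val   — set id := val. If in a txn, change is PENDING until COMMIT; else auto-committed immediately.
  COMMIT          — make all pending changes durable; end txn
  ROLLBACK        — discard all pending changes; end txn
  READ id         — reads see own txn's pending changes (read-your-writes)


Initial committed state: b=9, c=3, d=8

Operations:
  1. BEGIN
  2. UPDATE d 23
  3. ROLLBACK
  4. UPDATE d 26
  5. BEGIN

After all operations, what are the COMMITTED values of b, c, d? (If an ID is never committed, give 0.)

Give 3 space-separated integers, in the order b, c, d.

Initial committed: {b=9, c=3, d=8}
Op 1: BEGIN: in_txn=True, pending={}
Op 2: UPDATE d=23 (pending; pending now {d=23})
Op 3: ROLLBACK: discarded pending ['d']; in_txn=False
Op 4: UPDATE d=26 (auto-commit; committed d=26)
Op 5: BEGIN: in_txn=True, pending={}
Final committed: {b=9, c=3, d=26}

Answer: 9 3 26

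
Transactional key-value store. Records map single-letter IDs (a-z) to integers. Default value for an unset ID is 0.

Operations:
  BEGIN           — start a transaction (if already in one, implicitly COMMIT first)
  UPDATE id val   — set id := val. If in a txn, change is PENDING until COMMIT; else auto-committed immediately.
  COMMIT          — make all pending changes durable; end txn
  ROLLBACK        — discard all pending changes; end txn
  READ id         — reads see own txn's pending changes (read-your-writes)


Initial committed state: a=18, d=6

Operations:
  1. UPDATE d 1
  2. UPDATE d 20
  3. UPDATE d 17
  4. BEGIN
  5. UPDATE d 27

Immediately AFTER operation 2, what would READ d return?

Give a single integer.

Answer: 20

Derivation:
Initial committed: {a=18, d=6}
Op 1: UPDATE d=1 (auto-commit; committed d=1)
Op 2: UPDATE d=20 (auto-commit; committed d=20)
After op 2: visible(d) = 20 (pending={}, committed={a=18, d=20})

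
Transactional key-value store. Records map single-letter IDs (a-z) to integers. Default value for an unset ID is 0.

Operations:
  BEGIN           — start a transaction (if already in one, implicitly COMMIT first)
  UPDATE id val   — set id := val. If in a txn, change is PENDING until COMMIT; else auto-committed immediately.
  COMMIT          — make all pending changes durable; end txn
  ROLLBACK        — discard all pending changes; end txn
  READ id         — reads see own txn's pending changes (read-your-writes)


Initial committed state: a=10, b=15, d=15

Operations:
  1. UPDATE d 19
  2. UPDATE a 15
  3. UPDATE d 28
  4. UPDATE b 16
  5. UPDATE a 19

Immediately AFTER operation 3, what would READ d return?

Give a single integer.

Initial committed: {a=10, b=15, d=15}
Op 1: UPDATE d=19 (auto-commit; committed d=19)
Op 2: UPDATE a=15 (auto-commit; committed a=15)
Op 3: UPDATE d=28 (auto-commit; committed d=28)
After op 3: visible(d) = 28 (pending={}, committed={a=15, b=15, d=28})

Answer: 28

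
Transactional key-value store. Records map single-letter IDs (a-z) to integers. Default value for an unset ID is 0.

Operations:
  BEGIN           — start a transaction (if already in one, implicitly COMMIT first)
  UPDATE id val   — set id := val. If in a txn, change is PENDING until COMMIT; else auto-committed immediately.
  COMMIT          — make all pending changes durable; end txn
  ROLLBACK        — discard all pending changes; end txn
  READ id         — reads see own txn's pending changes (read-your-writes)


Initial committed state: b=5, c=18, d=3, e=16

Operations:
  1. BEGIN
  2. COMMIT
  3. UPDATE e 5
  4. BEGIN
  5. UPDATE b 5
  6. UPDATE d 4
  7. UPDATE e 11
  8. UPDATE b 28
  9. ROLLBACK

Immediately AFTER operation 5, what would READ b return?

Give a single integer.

Answer: 5

Derivation:
Initial committed: {b=5, c=18, d=3, e=16}
Op 1: BEGIN: in_txn=True, pending={}
Op 2: COMMIT: merged [] into committed; committed now {b=5, c=18, d=3, e=16}
Op 3: UPDATE e=5 (auto-commit; committed e=5)
Op 4: BEGIN: in_txn=True, pending={}
Op 5: UPDATE b=5 (pending; pending now {b=5})
After op 5: visible(b) = 5 (pending={b=5}, committed={b=5, c=18, d=3, e=5})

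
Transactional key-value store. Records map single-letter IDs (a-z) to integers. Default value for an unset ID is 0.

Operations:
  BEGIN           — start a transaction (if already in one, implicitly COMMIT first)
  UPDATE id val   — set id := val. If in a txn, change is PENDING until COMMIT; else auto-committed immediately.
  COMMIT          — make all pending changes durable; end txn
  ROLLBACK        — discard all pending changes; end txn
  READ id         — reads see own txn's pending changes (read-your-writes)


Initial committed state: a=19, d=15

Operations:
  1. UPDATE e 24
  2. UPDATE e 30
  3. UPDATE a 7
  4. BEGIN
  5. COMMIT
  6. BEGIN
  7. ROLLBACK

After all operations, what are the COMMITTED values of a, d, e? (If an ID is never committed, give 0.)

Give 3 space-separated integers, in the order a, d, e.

Answer: 7 15 30

Derivation:
Initial committed: {a=19, d=15}
Op 1: UPDATE e=24 (auto-commit; committed e=24)
Op 2: UPDATE e=30 (auto-commit; committed e=30)
Op 3: UPDATE a=7 (auto-commit; committed a=7)
Op 4: BEGIN: in_txn=True, pending={}
Op 5: COMMIT: merged [] into committed; committed now {a=7, d=15, e=30}
Op 6: BEGIN: in_txn=True, pending={}
Op 7: ROLLBACK: discarded pending []; in_txn=False
Final committed: {a=7, d=15, e=30}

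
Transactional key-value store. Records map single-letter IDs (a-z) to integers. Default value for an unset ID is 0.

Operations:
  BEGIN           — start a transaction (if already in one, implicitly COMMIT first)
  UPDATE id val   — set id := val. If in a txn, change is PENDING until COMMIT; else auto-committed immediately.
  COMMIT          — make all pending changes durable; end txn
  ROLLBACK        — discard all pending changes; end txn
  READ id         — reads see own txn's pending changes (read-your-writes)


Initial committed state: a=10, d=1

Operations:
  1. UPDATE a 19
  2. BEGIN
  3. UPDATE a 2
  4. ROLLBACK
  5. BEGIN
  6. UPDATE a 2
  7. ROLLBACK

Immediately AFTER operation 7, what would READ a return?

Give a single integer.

Initial committed: {a=10, d=1}
Op 1: UPDATE a=19 (auto-commit; committed a=19)
Op 2: BEGIN: in_txn=True, pending={}
Op 3: UPDATE a=2 (pending; pending now {a=2})
Op 4: ROLLBACK: discarded pending ['a']; in_txn=False
Op 5: BEGIN: in_txn=True, pending={}
Op 6: UPDATE a=2 (pending; pending now {a=2})
Op 7: ROLLBACK: discarded pending ['a']; in_txn=False
After op 7: visible(a) = 19 (pending={}, committed={a=19, d=1})

Answer: 19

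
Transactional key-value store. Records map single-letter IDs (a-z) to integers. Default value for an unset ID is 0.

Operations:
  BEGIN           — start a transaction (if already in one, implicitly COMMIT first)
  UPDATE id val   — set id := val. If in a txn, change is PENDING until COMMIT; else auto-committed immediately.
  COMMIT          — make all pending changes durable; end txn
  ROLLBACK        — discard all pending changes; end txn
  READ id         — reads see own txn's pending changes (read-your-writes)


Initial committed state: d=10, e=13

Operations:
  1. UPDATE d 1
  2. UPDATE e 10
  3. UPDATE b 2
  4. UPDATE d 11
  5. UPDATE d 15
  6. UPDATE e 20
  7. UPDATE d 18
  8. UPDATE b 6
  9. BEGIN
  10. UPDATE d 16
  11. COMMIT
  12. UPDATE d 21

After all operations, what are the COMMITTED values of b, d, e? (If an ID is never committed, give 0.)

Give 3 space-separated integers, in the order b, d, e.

Answer: 6 21 20

Derivation:
Initial committed: {d=10, e=13}
Op 1: UPDATE d=1 (auto-commit; committed d=1)
Op 2: UPDATE e=10 (auto-commit; committed e=10)
Op 3: UPDATE b=2 (auto-commit; committed b=2)
Op 4: UPDATE d=11 (auto-commit; committed d=11)
Op 5: UPDATE d=15 (auto-commit; committed d=15)
Op 6: UPDATE e=20 (auto-commit; committed e=20)
Op 7: UPDATE d=18 (auto-commit; committed d=18)
Op 8: UPDATE b=6 (auto-commit; committed b=6)
Op 9: BEGIN: in_txn=True, pending={}
Op 10: UPDATE d=16 (pending; pending now {d=16})
Op 11: COMMIT: merged ['d'] into committed; committed now {b=6, d=16, e=20}
Op 12: UPDATE d=21 (auto-commit; committed d=21)
Final committed: {b=6, d=21, e=20}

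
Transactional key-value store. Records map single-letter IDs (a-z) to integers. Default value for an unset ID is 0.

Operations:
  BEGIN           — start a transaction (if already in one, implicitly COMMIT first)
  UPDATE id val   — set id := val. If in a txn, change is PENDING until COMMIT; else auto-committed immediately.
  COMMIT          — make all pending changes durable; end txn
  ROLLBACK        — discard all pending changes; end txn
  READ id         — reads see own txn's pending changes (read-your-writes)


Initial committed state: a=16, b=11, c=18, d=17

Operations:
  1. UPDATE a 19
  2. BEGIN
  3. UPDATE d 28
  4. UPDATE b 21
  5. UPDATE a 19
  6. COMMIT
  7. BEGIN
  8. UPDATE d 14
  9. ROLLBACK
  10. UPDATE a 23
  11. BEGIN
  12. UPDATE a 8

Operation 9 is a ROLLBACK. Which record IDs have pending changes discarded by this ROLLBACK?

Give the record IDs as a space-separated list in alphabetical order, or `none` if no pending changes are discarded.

Initial committed: {a=16, b=11, c=18, d=17}
Op 1: UPDATE a=19 (auto-commit; committed a=19)
Op 2: BEGIN: in_txn=True, pending={}
Op 3: UPDATE d=28 (pending; pending now {d=28})
Op 4: UPDATE b=21 (pending; pending now {b=21, d=28})
Op 5: UPDATE a=19 (pending; pending now {a=19, b=21, d=28})
Op 6: COMMIT: merged ['a', 'b', 'd'] into committed; committed now {a=19, b=21, c=18, d=28}
Op 7: BEGIN: in_txn=True, pending={}
Op 8: UPDATE d=14 (pending; pending now {d=14})
Op 9: ROLLBACK: discarded pending ['d']; in_txn=False
Op 10: UPDATE a=23 (auto-commit; committed a=23)
Op 11: BEGIN: in_txn=True, pending={}
Op 12: UPDATE a=8 (pending; pending now {a=8})
ROLLBACK at op 9 discards: ['d']

Answer: d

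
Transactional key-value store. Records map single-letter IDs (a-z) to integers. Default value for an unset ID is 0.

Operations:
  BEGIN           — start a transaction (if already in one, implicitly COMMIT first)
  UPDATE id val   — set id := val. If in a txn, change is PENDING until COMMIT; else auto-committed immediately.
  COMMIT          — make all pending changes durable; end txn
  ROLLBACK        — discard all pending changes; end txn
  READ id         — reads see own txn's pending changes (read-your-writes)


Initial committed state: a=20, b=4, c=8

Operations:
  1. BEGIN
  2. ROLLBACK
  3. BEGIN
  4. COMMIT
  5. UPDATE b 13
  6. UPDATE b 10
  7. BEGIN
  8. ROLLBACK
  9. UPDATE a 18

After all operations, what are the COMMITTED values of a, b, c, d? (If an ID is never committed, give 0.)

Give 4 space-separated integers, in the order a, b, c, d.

Initial committed: {a=20, b=4, c=8}
Op 1: BEGIN: in_txn=True, pending={}
Op 2: ROLLBACK: discarded pending []; in_txn=False
Op 3: BEGIN: in_txn=True, pending={}
Op 4: COMMIT: merged [] into committed; committed now {a=20, b=4, c=8}
Op 5: UPDATE b=13 (auto-commit; committed b=13)
Op 6: UPDATE b=10 (auto-commit; committed b=10)
Op 7: BEGIN: in_txn=True, pending={}
Op 8: ROLLBACK: discarded pending []; in_txn=False
Op 9: UPDATE a=18 (auto-commit; committed a=18)
Final committed: {a=18, b=10, c=8}

Answer: 18 10 8 0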